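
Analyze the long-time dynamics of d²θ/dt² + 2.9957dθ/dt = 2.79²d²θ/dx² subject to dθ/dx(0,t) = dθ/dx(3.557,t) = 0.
Long-time behavior: θ → constant (steady state). Damping (γ=2.9957) dissipates the nonconstant modes; with Neumann BCs the spatial average obeys M''+γM'=0 and tends to a finite limit.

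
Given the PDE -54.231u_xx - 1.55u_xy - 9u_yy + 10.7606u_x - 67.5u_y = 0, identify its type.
The second-order coefficients are A = -54.231, B = -1.55, C = -9. Since B² - 4AC = -1949.9135 < 0, this is an elliptic PDE.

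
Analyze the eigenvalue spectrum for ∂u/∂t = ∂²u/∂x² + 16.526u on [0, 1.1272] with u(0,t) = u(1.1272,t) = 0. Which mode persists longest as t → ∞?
Eigenvalues: λₙ = n²π²/1.1272² - 16.526.
First three modes:
  n=1: λ₁ = π²/1.1272² - 16.526 ≈ -8.758
  n=2: λ₂ = 4π²/1.1272² - 16.526 ≈ 14.545
  n=3: λ₃ = 9π²/1.1272² - 16.526 ≈ 53.384
Since π²/1.1272² ≈ 7.768 < 16.526, λ₁ < 0.
The n=1 mode grows fastest (−λₙ is largest for n=1) → dominates.
Asymptotic: u ~ c₁ sin(πx/1.1272) e^{8.758t} (exponential growth at rate −λ₁ ≈ 8.758).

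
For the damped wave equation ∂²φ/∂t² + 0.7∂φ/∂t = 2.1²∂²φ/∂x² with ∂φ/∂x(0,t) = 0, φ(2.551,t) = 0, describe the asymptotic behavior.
φ → 0. Damping (γ=0.7) dissipates energy; oscillations decay exponentially.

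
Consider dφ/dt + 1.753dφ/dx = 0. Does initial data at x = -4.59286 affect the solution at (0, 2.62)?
Yes. The characteristic through (0, 2.62) passes through x = -4.59286.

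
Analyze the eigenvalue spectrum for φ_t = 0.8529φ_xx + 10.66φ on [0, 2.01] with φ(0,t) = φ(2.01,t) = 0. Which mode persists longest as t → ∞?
Eigenvalues: λₙ = 0.8529n²π²/2.01² - 10.66.
First three modes:
  n=1: λ₁ = 0.8529π²/2.01² - 10.66 ≈ -8.576
  n=2: λ₂ = 3.4116π²/2.01² - 10.66 ≈ -2.326
  n=3: λ₃ = 7.6761π²/2.01² - 10.66 ≈ 8.092
Since 0.8529π²/2.01² ≈ 2.084 < 10.66, λ₁ < 0.
The n=1 mode grows fastest (−λₙ is largest for n=1) → dominates.
Asymptotic: φ ~ c₁ sin(πx/2.01) e^{8.576t} (exponential growth at rate −λ₁ ≈ 8.576).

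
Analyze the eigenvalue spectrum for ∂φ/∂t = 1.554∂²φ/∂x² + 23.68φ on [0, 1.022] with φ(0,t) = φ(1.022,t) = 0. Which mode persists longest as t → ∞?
Eigenvalues: λₙ = 1.554n²π²/1.022² - 23.68.
First three modes:
  n=1: λ₁ = 1.554π²/1.022² - 23.68 ≈ -8.996
  n=2: λ₂ = 6.216π²/1.022² - 23.68 ≈ 35.057
  n=3: λ₃ = 13.986π²/1.022² - 23.68 ≈ 108.477
Since 1.554π²/1.022² ≈ 14.684 < 23.68, λ₁ < 0.
The n=1 mode grows fastest (−λₙ is largest for n=1) → dominates.
Asymptotic: φ ~ c₁ sin(πx/1.022) e^{8.996t} (exponential growth at rate −λ₁ ≈ 8.996).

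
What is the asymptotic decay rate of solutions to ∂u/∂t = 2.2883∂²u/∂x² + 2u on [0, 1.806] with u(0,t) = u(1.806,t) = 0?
Eigenvalues: λₙ = 2.2883n²π²/1.806² - 2.
First three modes:
  n=1: λ₁ = 2.2883π²/1.806² - 2 ≈ 4.924
  n=2: λ₂ = 9.1532π²/1.806² - 2 ≈ 25.697
  n=3: λ₃ = 20.5947π²/1.806² - 2 ≈ 60.319
Since 2.2883π²/1.806² ≈ 6.924 > 2, all λₙ > 0.
The n=1 mode decays slowest → dominates as t → ∞.
Asymptotic: u ~ c₁ sin(πx/1.806) e^{-λ₁t} with decay rate λ₁ ≈ 4.924.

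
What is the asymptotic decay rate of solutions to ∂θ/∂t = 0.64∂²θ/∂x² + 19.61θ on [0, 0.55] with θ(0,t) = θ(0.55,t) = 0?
Eigenvalues: λₙ = 0.64n²π²/0.55² - 19.61.
First three modes:
  n=1: λ₁ = 0.64π²/0.55² - 19.61 ≈ 1.271
  n=2: λ₂ = 2.56π²/0.55² - 19.61 ≈ 63.915
  n=3: λ₃ = 5.76π²/0.55² - 19.61 ≈ 168.32
Since 0.64π²/0.55² ≈ 20.881 > 19.61, all λₙ > 0.
The n=1 mode decays slowest → dominates as t → ∞.
Asymptotic: θ ~ c₁ sin(πx/0.55) e^{-λ₁t} with decay rate λ₁ ≈ 1.271.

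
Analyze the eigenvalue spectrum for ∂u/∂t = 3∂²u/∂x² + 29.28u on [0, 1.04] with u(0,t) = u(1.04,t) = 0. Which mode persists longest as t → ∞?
Eigenvalues: λₙ = 3n²π²/1.04² - 29.28.
First three modes:
  n=1: λ₁ = 3π²/1.04² - 29.28 ≈ -1.905
  n=2: λ₂ = 12π²/1.04² - 29.28 ≈ 80.22
  n=3: λ₃ = 27π²/1.04² - 29.28 ≈ 217.095
Since 3π²/1.04² ≈ 27.375 < 29.28, λ₁ < 0.
The n=1 mode grows fastest (−λₙ is largest for n=1) → dominates.
Asymptotic: u ~ c₁ sin(πx/1.04) e^{1.905t} (exponential growth at rate −λ₁ ≈ 1.905).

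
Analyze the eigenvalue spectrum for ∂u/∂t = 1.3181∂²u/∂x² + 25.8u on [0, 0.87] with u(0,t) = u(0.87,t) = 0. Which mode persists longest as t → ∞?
Eigenvalues: λₙ = 1.3181n²π²/0.87² - 25.8.
First three modes:
  n=1: λ₁ = 1.3181π²/0.87² - 25.8 ≈ -8.613
  n=2: λ₂ = 5.2724π²/0.87² - 25.8 ≈ 42.95
  n=3: λ₃ = 11.8629π²/0.87² - 25.8 ≈ 128.886
Since 1.3181π²/0.87² ≈ 17.187 < 25.8, λ₁ < 0.
The n=1 mode grows fastest (−λₙ is largest for n=1) → dominates.
Asymptotic: u ~ c₁ sin(πx/0.87) e^{8.613t} (exponential growth at rate −λ₁ ≈ 8.613).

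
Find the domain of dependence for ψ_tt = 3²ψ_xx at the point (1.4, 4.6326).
Domain of dependence: [-12.4978, 15.2978]. Signals travel at speed 3, so data within |x - 1.4| ≤ 3·4.6326 = 13.8978 can reach the point.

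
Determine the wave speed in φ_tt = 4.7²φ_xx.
Speed = 4.7. Information travels along characteristics x = x₀ ± 4.7t.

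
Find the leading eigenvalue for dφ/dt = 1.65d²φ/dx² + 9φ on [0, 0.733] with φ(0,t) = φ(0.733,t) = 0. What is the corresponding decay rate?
Eigenvalues: λₙ = 1.65n²π²/0.733² - 9.
First three modes:
  n=1: λ₁ = 1.65π²/0.733² - 9 ≈ 21.309
  n=2: λ₂ = 6.6π²/0.733² - 9 ≈ 112.237
  n=3: λ₃ = 14.85π²/0.733² - 9 ≈ 263.784
Since 1.65π²/0.733² ≈ 30.309 > 9, all λₙ > 0.
The n=1 mode decays slowest → dominates as t → ∞.
Asymptotic: φ ~ c₁ sin(πx/0.733) e^{-λ₁t} with decay rate λ₁ ≈ 21.309.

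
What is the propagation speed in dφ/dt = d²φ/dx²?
Infinite. The heat equation is parabolic, not hyperbolic, so disturbances propagate instantly.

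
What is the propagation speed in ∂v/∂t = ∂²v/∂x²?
Infinite. The heat equation is parabolic, not hyperbolic, so disturbances propagate instantly.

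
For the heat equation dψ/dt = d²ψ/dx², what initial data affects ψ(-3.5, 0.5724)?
The entire real line. The heat equation has infinite propagation speed: any initial disturbance instantly affects all points (though exponentially small far away).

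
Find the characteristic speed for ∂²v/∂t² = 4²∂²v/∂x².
Speed = 4. Information travels along characteristics x = x₀ ± 4t.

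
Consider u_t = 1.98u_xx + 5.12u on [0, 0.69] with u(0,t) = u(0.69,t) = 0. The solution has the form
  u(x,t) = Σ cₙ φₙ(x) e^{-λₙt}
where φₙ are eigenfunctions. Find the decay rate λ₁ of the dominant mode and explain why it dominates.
Eigenvalues: λₙ = 1.98n²π²/0.69² - 5.12.
First three modes:
  n=1: λ₁ = 1.98π²/0.69² - 5.12 ≈ 35.926
  n=2: λ₂ = 7.92π²/0.69² - 5.12 ≈ 159.062
  n=3: λ₃ = 17.82π²/0.69² - 5.12 ≈ 364.291
Since 1.98π²/0.69² ≈ 41.046 > 5.12, all λₙ > 0.
The n=1 mode decays slowest → dominates as t → ∞.
Asymptotic: u ~ c₁ sin(πx/0.69) e^{-λ₁t} with decay rate λ₁ ≈ 35.926.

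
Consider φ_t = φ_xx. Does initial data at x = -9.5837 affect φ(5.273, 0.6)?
Yes, for any finite x. The heat equation has infinite propagation speed, so all initial data affects all points at any t > 0.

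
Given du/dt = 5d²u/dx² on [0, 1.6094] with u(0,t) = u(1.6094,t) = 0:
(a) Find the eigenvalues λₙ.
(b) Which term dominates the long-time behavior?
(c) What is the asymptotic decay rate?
Eigenvalues: λₙ = 5n²π²/1.6094².
First three modes:
  n=1: λ₁ = 5π²/1.6094² ≈ 19.052
  n=2: λ₂ = 20π²/1.6094² ≈ 76.208 (4× faster decay)
  n=3: λ₃ = 45π²/1.6094² ≈ 171.468 (9× faster decay)
As t → ∞, higher modes decay exponentially faster. The n=1 mode dominates: u ~ c₁ sin(πx/1.6094) e^{-λ₁t}.
Decay rate: λ₁ = 5π²/1.6094² ≈ 19.052.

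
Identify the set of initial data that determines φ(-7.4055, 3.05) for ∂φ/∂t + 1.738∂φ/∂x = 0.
A single point: x = -12.7064. The characteristic through (-7.4055, 3.05) is x - 1.738t = const, so x = -7.4055 - 1.738·3.05 = -12.7064.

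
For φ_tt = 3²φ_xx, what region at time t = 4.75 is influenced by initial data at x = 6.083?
Domain of influence: [-8.167, 20.333]. Data at x = 6.083 spreads outward at speed 3.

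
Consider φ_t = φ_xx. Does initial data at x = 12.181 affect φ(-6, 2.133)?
Yes, for any finite x. The heat equation has infinite propagation speed, so all initial data affects all points at any t > 0.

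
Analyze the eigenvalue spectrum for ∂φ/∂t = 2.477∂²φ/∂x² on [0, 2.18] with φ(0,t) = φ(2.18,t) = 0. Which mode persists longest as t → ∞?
Eigenvalues: λₙ = 2.477n²π²/2.18².
First three modes:
  n=1: λ₁ = 2.477π²/2.18² ≈ 5.144
  n=2: λ₂ = 9.908π²/2.18² ≈ 20.577 (4× faster decay)
  n=3: λ₃ = 22.293π²/2.18² ≈ 46.297 (9× faster decay)
As t → ∞, higher modes decay exponentially faster. The n=1 mode dominates: φ ~ c₁ sin(πx/2.18) e^{-λ₁t}.
Decay rate: λ₁ = 2.477π²/2.18² ≈ 5.144.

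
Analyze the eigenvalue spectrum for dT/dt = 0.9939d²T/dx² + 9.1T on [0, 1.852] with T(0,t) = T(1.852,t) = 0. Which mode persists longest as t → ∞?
Eigenvalues: λₙ = 0.9939n²π²/1.852² - 9.1.
First three modes:
  n=1: λ₁ = 0.9939π²/1.852² - 9.1 ≈ -6.24
  n=2: λ₂ = 3.9756π²/1.852² - 9.1 ≈ 2.34
  n=3: λ₃ = 8.9451π²/1.852² - 9.1 ≈ 16.64
Since 0.9939π²/1.852² ≈ 2.86 < 9.1, λ₁ < 0.
The n=1 mode grows fastest (−λₙ is largest for n=1) → dominates.
Asymptotic: T ~ c₁ sin(πx/1.852) e^{6.24t} (exponential growth at rate −λ₁ ≈ 6.24).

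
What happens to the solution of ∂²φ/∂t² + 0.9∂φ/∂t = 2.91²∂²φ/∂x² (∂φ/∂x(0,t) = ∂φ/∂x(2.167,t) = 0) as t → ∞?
φ → constant (steady state). Damping (γ=0.9) dissipates the nonconstant modes; with Neumann BCs the spatial average obeys M''+γM'=0 and tends to a finite limit.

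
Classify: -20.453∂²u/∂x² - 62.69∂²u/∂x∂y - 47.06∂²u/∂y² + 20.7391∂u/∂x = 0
Hyperbolic (discriminant = 79.96338).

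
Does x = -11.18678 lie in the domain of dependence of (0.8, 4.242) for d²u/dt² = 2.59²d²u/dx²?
No. The domain of dependence is [-10.18678, 11.78678], and -11.18678 is outside this interval.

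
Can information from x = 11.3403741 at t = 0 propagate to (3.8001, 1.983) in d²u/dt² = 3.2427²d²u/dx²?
No. The domain of dependence is [-2.6301741, 10.2303741], and 11.3403741 is outside this interval.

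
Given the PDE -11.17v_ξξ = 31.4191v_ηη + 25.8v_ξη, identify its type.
Rewriting in standard form: -11.17v_ξξ - 25.8v_ξη - 31.4191v_ηη = 0. The second-order coefficients are A = -11.17, B = -25.8, C = -31.4191. Since B² - 4AC = -738.165388 < 0, this is an elliptic PDE.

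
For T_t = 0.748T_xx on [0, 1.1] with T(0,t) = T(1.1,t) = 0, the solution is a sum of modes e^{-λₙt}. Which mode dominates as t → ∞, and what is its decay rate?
Eigenvalues: λₙ = 0.748n²π²/1.1².
First three modes:
  n=1: λ₁ = 0.748π²/1.1² ≈ 6.101
  n=2: λ₂ = 2.992π²/1.1² ≈ 24.405 (4× faster decay)
  n=3: λ₃ = 6.732π²/1.1² ≈ 54.911 (9× faster decay)
As t → ∞, higher modes decay exponentially faster. The n=1 mode dominates: T ~ c₁ sin(πx/1.1) e^{-λ₁t}.
Decay rate: λ₁ = 0.748π²/1.1² ≈ 6.101.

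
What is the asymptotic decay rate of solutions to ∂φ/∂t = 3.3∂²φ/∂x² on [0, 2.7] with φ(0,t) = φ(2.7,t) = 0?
Eigenvalues: λₙ = 3.3n²π²/2.7².
First three modes:
  n=1: λ₁ = 3.3π²/2.7² ≈ 4.468
  n=2: λ₂ = 13.2π²/2.7² ≈ 17.871 (4× faster decay)
  n=3: λ₃ = 29.7π²/2.7² ≈ 40.209 (9× faster decay)
As t → ∞, higher modes decay exponentially faster. The n=1 mode dominates: φ ~ c₁ sin(πx/2.7) e^{-λ₁t}.
Decay rate: λ₁ = 3.3π²/2.7² ≈ 4.468.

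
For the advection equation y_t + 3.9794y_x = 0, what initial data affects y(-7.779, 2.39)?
A single point: x = -17.289766. The characteristic through (-7.779, 2.39) is x - 3.9794t = const, so x = -7.779 - 3.9794·2.39 = -17.289766.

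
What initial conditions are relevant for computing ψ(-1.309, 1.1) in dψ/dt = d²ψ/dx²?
The entire real line. The heat equation has infinite propagation speed: any initial disturbance instantly affects all points (though exponentially small far away).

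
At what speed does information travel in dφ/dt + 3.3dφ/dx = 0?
Speed = 3.3. Information travels along x - 3.3t = const (rightward).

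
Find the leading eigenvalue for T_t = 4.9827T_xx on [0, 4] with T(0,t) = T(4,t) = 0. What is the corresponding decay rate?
Eigenvalues: λₙ = 4.9827n²π²/4².
First three modes:
  n=1: λ₁ = 4.9827π²/4² ≈ 3.074
  n=2: λ₂ = 19.9308π²/4² ≈ 12.294 (4× faster decay)
  n=3: λ₃ = 44.8443π²/4² ≈ 27.662 (9× faster decay)
As t → ∞, higher modes decay exponentially faster. The n=1 mode dominates: T ~ c₁ sin(πx/4) e^{-λ₁t}.
Decay rate: λ₁ = 4.9827π²/4² ≈ 3.074.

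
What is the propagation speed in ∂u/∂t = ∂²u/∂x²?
Infinite. The heat equation is parabolic, not hyperbolic, so disturbances propagate instantly.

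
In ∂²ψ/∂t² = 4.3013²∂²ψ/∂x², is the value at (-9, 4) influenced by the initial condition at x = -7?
Yes. The domain of dependence is [-26.2052, 8.2052], and -7 ∈ [-26.2052, 8.2052].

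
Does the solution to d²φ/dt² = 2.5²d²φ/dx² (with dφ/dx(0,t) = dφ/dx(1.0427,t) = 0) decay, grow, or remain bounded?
φ oscillates about a mean that drifts linearly in t (generically unbounded; no decay). There is no damping, so the nonconstant modes persist as standing waves (energy conserved, no decay). But with Neumann conditions at both ends the constant mode has eigenvalue 0: the spatial mean M(t) of φ satisfies M'' = 0, so M(t) = M(0) + M'(0)·t. Unless the initial velocity has zero mean (∫φ_t(x,0)dx = 0), the solution grows linearly in t (unbounded, though not exponentially); if it does have zero mean, the solution stays bounded and simply oscillates.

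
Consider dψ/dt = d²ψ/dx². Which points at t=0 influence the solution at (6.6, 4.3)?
The entire real line. The heat equation has infinite propagation speed: any initial disturbance instantly affects all points (though exponentially small far away).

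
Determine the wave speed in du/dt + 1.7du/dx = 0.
Speed = 1.7. Information travels along x - 1.7t = const (rightward).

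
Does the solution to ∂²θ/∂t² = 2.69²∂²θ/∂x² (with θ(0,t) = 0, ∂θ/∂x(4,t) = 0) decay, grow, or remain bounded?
θ oscillates (no decay). Energy is conserved; the solution oscillates indefinitely as standing waves.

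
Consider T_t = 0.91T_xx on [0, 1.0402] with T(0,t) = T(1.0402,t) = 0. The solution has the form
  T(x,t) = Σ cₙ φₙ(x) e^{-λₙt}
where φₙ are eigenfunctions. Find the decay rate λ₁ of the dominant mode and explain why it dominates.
Eigenvalues: λₙ = 0.91n²π²/1.0402².
First three modes:
  n=1: λ₁ = 0.91π²/1.0402² ≈ 8.301
  n=2: λ₂ = 3.64π²/1.0402² ≈ 33.202 (4× faster decay)
  n=3: λ₃ = 8.19π²/1.0402² ≈ 74.705 (9× faster decay)
As t → ∞, higher modes decay exponentially faster. The n=1 mode dominates: T ~ c₁ sin(πx/1.0402) e^{-λ₁t}.
Decay rate: λ₁ = 0.91π²/1.0402² ≈ 8.301.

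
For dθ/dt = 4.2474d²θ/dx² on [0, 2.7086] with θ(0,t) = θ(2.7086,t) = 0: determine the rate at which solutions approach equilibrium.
Eigenvalues: λₙ = 4.2474n²π²/2.7086².
First three modes:
  n=1: λ₁ = 4.2474π²/2.7086² ≈ 5.714
  n=2: λ₂ = 16.9896π²/2.7086² ≈ 22.856 (4× faster decay)
  n=3: λ₃ = 38.2266π²/2.7086² ≈ 51.425 (9× faster decay)
As t → ∞, higher modes decay exponentially faster. The n=1 mode dominates: θ ~ c₁ sin(πx/2.7086) e^{-λ₁t}.
Decay rate: λ₁ = 4.2474π²/2.7086² ≈ 5.714.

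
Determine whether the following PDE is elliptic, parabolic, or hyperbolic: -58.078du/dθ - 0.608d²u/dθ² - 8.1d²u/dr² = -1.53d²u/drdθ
Rewriting in standard form: -8.1d²u/dr² + 1.53d²u/drdθ - 0.608d²u/dθ² - 58.078du/dθ = 0. Coefficients: A = -8.1, B = 1.53, C = -0.608. B² - 4AC = -17.3583, which is negative, so the equation is elliptic.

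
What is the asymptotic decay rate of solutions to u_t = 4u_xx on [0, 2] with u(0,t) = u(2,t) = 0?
Eigenvalues: λₙ = 4n²π²/2².
First three modes:
  n=1: λ₁ = 4π²/2² ≈ 9.87
  n=2: λ₂ = 16π²/2² ≈ 39.478 (4× faster decay)
  n=3: λ₃ = 36π²/2² ≈ 88.826 (9× faster decay)
As t → ∞, higher modes decay exponentially faster. The n=1 mode dominates: u ~ c₁ sin(πx/2) e^{-λ₁t}.
Decay rate: λ₁ = 4π²/2² ≈ 9.87.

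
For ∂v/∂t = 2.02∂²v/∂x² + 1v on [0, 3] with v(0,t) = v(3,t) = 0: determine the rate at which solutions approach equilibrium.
Eigenvalues: λₙ = 2.02n²π²/3² - 1.
First three modes:
  n=1: λ₁ = 2.02π²/3² - 1 ≈ 1.215
  n=2: λ₂ = 8.08π²/3² - 1 ≈ 7.861
  n=3: λ₃ = 18.18π²/3² - 1 ≈ 18.937
Since 2.02π²/3² ≈ 2.215 > 1, all λₙ > 0.
The n=1 mode decays slowest → dominates as t → ∞.
Asymptotic: v ~ c₁ sin(πx/3) e^{-λ₁t} with decay rate λ₁ ≈ 1.215.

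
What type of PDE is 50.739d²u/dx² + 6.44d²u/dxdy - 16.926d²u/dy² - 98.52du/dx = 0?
With A = 50.739, B = 6.44, C = -16.926, the discriminant is 3476.706856. This is a hyperbolic PDE.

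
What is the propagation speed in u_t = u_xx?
Infinite. The heat equation is parabolic, not hyperbolic, so disturbances propagate instantly.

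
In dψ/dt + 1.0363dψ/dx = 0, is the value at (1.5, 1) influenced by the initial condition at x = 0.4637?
Yes. The characteristic through (1.5, 1) passes through x = 0.4637.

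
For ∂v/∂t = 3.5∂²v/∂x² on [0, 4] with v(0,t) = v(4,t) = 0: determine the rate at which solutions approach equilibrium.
Eigenvalues: λₙ = 3.5n²π²/4².
First three modes:
  n=1: λ₁ = 3.5π²/4² ≈ 2.159
  n=2: λ₂ = 14π²/4² ≈ 8.636 (4× faster decay)
  n=3: λ₃ = 31.5π²/4² ≈ 19.431 (9× faster decay)
As t → ∞, higher modes decay exponentially faster. The n=1 mode dominates: v ~ c₁ sin(πx/4) e^{-λ₁t}.
Decay rate: λ₁ = 3.5π²/4² ≈ 2.159.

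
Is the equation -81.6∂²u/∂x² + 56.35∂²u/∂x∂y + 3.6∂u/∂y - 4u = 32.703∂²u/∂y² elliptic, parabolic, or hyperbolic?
Rewriting in standard form: -81.6∂²u/∂x² + 56.35∂²u/∂x∂y - 32.703∂²u/∂y² + 3.6∂u/∂y - 4u = 0. Computing B² - 4AC with A = -81.6, B = 56.35, C = -32.703: discriminant = -7498.9367 (negative). Answer: elliptic.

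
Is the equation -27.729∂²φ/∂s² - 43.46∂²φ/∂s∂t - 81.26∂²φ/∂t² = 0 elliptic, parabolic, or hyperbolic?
Computing B² - 4AC with A = -27.729, B = -43.46, C = -81.26: discriminant = -7124.26256 (negative). Answer: elliptic.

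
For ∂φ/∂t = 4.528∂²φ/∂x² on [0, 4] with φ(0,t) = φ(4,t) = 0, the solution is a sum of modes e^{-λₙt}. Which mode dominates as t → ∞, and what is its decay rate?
Eigenvalues: λₙ = 4.528n²π²/4².
First three modes:
  n=1: λ₁ = 4.528π²/4² ≈ 2.793
  n=2: λ₂ = 18.112π²/4² ≈ 11.172 (4× faster decay)
  n=3: λ₃ = 40.752π²/4² ≈ 25.138 (9× faster decay)
As t → ∞, higher modes decay exponentially faster. The n=1 mode dominates: φ ~ c₁ sin(πx/4) e^{-λ₁t}.
Decay rate: λ₁ = 4.528π²/4² ≈ 2.793.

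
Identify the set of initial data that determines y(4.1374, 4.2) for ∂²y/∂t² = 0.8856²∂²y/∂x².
Domain of dependence: [0.41788, 7.85692]. Signals travel at speed 0.8856, so data within |x - 4.1374| ≤ 0.8856·4.2 = 3.71952 can reach the point.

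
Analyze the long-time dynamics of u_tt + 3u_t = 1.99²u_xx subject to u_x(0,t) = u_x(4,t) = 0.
Long-time behavior: u → constant (steady state). Damping (γ=3) dissipates the nonconstant modes; with Neumann BCs the spatial average obeys M''+γM'=0 and tends to a finite limit.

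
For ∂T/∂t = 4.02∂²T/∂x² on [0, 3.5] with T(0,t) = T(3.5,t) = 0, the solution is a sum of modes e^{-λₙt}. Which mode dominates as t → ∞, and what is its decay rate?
Eigenvalues: λₙ = 4.02n²π²/3.5².
First three modes:
  n=1: λ₁ = 4.02π²/3.5² ≈ 3.239
  n=2: λ₂ = 16.08π²/3.5² ≈ 12.955 (4× faster decay)
  n=3: λ₃ = 36.18π²/3.5² ≈ 29.15 (9× faster decay)
As t → ∞, higher modes decay exponentially faster. The n=1 mode dominates: T ~ c₁ sin(πx/3.5) e^{-λ₁t}.
Decay rate: λ₁ = 4.02π²/3.5² ≈ 3.239.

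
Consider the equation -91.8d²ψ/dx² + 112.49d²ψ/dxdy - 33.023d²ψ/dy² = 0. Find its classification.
Hyperbolic. (A = -91.8, B = 112.49, C = -33.023 gives B² - 4AC = 527.9545.)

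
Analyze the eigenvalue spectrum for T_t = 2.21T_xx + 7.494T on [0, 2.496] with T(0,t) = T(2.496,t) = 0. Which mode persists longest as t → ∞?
Eigenvalues: λₙ = 2.21n²π²/2.496² - 7.494.
First three modes:
  n=1: λ₁ = 2.21π²/2.496² - 7.494 ≈ -3.993
  n=2: λ₂ = 8.84π²/2.496² - 7.494 ≈ 6.51
  n=3: λ₃ = 19.89π²/2.496² - 7.494 ≈ 24.016
Since 2.21π²/2.496² ≈ 3.501 < 7.494, λ₁ < 0.
The n=1 mode grows fastest (−λₙ is largest for n=1) → dominates.
Asymptotic: T ~ c₁ sin(πx/2.496) e^{3.993t} (exponential growth at rate −λ₁ ≈ 3.993).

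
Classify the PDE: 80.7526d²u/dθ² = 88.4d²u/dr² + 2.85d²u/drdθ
Rewriting in standard form: -88.4d²u/dr² - 2.85d²u/drdθ + 80.7526d²u/dθ² = 0. A = -88.4, B = -2.85, C = 80.7526. Discriminant B² - 4AC = 28562.24186. Since 28562.24186 > 0, hyperbolic.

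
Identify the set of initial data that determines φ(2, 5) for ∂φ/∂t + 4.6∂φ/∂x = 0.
A single point: x = -21. The characteristic through (2, 5) is x - 4.6t = const, so x = 2 - 4.6·5 = -21.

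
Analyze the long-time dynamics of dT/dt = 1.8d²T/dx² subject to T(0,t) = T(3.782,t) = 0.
Long-time behavior: T → 0. Heat diffuses out through both boundaries.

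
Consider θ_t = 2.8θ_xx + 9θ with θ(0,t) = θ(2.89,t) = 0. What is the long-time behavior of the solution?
As t → ∞, θ grows unboundedly. Reaction dominates diffusion (r=9 > κπ²/L²≈3.31); solution grows exponentially.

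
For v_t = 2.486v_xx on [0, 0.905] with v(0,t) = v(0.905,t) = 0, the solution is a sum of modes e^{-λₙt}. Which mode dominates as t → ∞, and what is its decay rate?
Eigenvalues: λₙ = 2.486n²π²/0.905².
First three modes:
  n=1: λ₁ = 2.486π²/0.905² ≈ 29.957
  n=2: λ₂ = 9.944π²/0.905² ≈ 119.829 (4× faster decay)
  n=3: λ₃ = 22.374π²/0.905² ≈ 269.616 (9× faster decay)
As t → ∞, higher modes decay exponentially faster. The n=1 mode dominates: v ~ c₁ sin(πx/0.905) e^{-λ₁t}.
Decay rate: λ₁ = 2.486π²/0.905² ≈ 29.957.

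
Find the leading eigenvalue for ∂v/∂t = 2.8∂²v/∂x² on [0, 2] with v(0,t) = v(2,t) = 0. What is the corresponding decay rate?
Eigenvalues: λₙ = 2.8n²π²/2².
First three modes:
  n=1: λ₁ = 2.8π²/2² ≈ 6.909
  n=2: λ₂ = 11.2π²/2² ≈ 27.635 (4× faster decay)
  n=3: λ₃ = 25.2π²/2² ≈ 62.179 (9× faster decay)
As t → ∞, higher modes decay exponentially faster. The n=1 mode dominates: v ~ c₁ sin(πx/2) e^{-λ₁t}.
Decay rate: λ₁ = 2.8π²/2² ≈ 6.909.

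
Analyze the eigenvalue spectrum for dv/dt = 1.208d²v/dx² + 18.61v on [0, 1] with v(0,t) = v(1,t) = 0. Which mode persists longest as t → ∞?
Eigenvalues: λₙ = 1.208n²π²/1² - 18.61.
First three modes:
  n=1: λ₁ = 1.208π² - 18.61 ≈ -6.688
  n=2: λ₂ = 4.832π² - 18.61 ≈ 29.08
  n=3: λ₃ = 10.872π² - 18.61 ≈ 88.692
Since 1.208π² ≈ 11.922 < 18.61, λ₁ < 0.
The n=1 mode grows fastest (−λₙ is largest for n=1) → dominates.
Asymptotic: v ~ c₁ sin(πx/1) e^{6.688t} (exponential growth at rate −λ₁ ≈ 6.688).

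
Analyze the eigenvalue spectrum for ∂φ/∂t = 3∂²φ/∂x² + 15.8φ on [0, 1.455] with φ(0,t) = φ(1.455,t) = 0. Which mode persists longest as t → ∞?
Eigenvalues: λₙ = 3n²π²/1.455² - 15.8.
First three modes:
  n=1: λ₁ = 3π²/1.455² - 15.8 ≈ -1.814
  n=2: λ₂ = 12π²/1.455² - 15.8 ≈ 40.144
  n=3: λ₃ = 27π²/1.455² - 15.8 ≈ 110.074
Since 3π²/1.455² ≈ 13.986 < 15.8, λ₁ < 0.
The n=1 mode grows fastest (−λₙ is largest for n=1) → dominates.
Asymptotic: φ ~ c₁ sin(πx/1.455) e^{1.814t} (exponential growth at rate −λ₁ ≈ 1.814).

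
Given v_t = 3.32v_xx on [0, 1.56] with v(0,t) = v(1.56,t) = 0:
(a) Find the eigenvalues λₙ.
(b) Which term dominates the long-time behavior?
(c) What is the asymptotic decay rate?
Eigenvalues: λₙ = 3.32n²π²/1.56².
First three modes:
  n=1: λ₁ = 3.32π²/1.56² ≈ 13.464
  n=2: λ₂ = 13.28π²/1.56² ≈ 53.858 (4× faster decay)
  n=3: λ₃ = 29.88π²/1.56² ≈ 121.18 (9× faster decay)
As t → ∞, higher modes decay exponentially faster. The n=1 mode dominates: v ~ c₁ sin(πx/1.56) e^{-λ₁t}.
Decay rate: λ₁ = 3.32π²/1.56² ≈ 13.464.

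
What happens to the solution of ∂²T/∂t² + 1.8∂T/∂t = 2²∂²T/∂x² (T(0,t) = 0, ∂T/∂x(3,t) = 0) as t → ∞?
T → 0. Damping (γ=1.8) dissipates energy; oscillations decay exponentially.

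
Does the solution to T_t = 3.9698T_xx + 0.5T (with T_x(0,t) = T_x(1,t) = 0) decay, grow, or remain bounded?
T grows unboundedly. With Neumann BCs the constant mode has diffusion eigenvalue 0, so any r > 0 makes it grow like e^(0.5t); solution grows exponentially.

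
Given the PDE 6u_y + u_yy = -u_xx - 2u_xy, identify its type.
Rewriting in standard form: u_xx + 2u_xy + u_yy + 6u_y = 0. The second-order coefficients are A = 1, B = 2, C = 1. Since B² - 4AC = 0 = 0, this is a parabolic PDE.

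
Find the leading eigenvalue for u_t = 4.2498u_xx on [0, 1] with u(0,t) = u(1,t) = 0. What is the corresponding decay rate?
Eigenvalues: λₙ = 4.2498n²π².
First three modes:
  n=1: λ₁ = 4.2498π² ≈ 41.944
  n=2: λ₂ = 16.9992π² ≈ 167.775 (4× faster decay)
  n=3: λ₃ = 38.2482π² ≈ 377.495 (9× faster decay)
As t → ∞, higher modes decay exponentially faster. The n=1 mode dominates: u ~ c₁ sin(πx) e^{-λ₁t}.
Decay rate: λ₁ = 4.2498π² ≈ 41.944.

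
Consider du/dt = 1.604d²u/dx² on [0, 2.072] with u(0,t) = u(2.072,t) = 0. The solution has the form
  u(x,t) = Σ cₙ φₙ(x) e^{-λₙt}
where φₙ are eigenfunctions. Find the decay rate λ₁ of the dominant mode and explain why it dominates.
Eigenvalues: λₙ = 1.604n²π²/2.072².
First three modes:
  n=1: λ₁ = 1.604π²/2.072² ≈ 3.687
  n=2: λ₂ = 6.416π²/2.072² ≈ 14.75 (4× faster decay)
  n=3: λ₃ = 14.436π²/2.072² ≈ 33.187 (9× faster decay)
As t → ∞, higher modes decay exponentially faster. The n=1 mode dominates: u ~ c₁ sin(πx/2.072) e^{-λ₁t}.
Decay rate: λ₁ = 1.604π²/2.072² ≈ 3.687.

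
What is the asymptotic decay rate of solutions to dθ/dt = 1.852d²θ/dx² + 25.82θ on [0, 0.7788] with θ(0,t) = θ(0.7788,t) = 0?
Eigenvalues: λₙ = 1.852n²π²/0.7788² - 25.82.
First three modes:
  n=1: λ₁ = 1.852π²/0.7788² - 25.82 ≈ 4.316
  n=2: λ₂ = 7.408π²/0.7788² - 25.82 ≈ 94.725
  n=3: λ₃ = 16.668π²/0.7788² - 25.82 ≈ 245.406
Since 1.852π²/0.7788² ≈ 30.136 > 25.82, all λₙ > 0.
The n=1 mode decays slowest → dominates as t → ∞.
Asymptotic: θ ~ c₁ sin(πx/0.7788) e^{-λ₁t} with decay rate λ₁ ≈ 4.316.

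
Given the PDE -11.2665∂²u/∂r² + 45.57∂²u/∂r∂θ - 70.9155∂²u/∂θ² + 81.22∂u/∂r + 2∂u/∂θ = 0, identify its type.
The second-order coefficients are A = -11.2665, B = 45.57, C = -70.9155. Since B² - 4AC = -1119.253023 < 0, this is an elliptic PDE.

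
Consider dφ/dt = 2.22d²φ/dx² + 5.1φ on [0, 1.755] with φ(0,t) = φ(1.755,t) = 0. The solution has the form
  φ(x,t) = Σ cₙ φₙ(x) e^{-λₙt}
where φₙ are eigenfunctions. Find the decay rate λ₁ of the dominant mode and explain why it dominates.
Eigenvalues: λₙ = 2.22n²π²/1.755² - 5.1.
First three modes:
  n=1: λ₁ = 2.22π²/1.755² - 5.1 ≈ 2.014
  n=2: λ₂ = 8.88π²/1.755² - 5.1 ≈ 23.355
  n=3: λ₃ = 19.98π²/1.755² - 5.1 ≈ 58.924
Since 2.22π²/1.755² ≈ 7.114 > 5.1, all λₙ > 0.
The n=1 mode decays slowest → dominates as t → ∞.
Asymptotic: φ ~ c₁ sin(πx/1.755) e^{-λ₁t} with decay rate λ₁ ≈ 2.014.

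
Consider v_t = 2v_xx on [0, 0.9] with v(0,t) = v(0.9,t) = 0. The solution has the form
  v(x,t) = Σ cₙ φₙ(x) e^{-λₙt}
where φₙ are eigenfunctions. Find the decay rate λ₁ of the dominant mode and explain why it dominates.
Eigenvalues: λₙ = 2n²π²/0.9².
First three modes:
  n=1: λ₁ = 2π²/0.9² ≈ 24.369
  n=2: λ₂ = 8π²/0.9² ≈ 97.478 (4× faster decay)
  n=3: λ₃ = 18π²/0.9² ≈ 219.325 (9× faster decay)
As t → ∞, higher modes decay exponentially faster. The n=1 mode dominates: v ~ c₁ sin(πx/0.9) e^{-λ₁t}.
Decay rate: λ₁ = 2π²/0.9² ≈ 24.369.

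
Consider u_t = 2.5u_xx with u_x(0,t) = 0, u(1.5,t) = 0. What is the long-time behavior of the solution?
As t → ∞, u → 0. Heat escapes through the Dirichlet boundary.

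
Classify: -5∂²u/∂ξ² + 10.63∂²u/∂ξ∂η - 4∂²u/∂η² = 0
Hyperbolic (discriminant = 32.9969).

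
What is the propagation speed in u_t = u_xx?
Infinite. The heat equation is parabolic, not hyperbolic, so disturbances propagate instantly.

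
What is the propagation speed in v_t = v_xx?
Infinite. The heat equation is parabolic, not hyperbolic, so disturbances propagate instantly.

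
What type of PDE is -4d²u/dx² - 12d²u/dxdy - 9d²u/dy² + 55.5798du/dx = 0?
With A = -4, B = -12, C = -9, the discriminant is 0. This is a parabolic PDE.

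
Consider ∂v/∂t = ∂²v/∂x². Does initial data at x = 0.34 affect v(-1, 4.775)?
Yes, for any finite x. The heat equation has infinite propagation speed, so all initial data affects all points at any t > 0.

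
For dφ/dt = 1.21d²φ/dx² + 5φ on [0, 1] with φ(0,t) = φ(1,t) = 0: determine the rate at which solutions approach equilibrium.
Eigenvalues: λₙ = 1.21n²π²/1² - 5.
First three modes:
  n=1: λ₁ = 1.21π² - 5 ≈ 6.942
  n=2: λ₂ = 4.84π² - 5 ≈ 42.769
  n=3: λ₃ = 10.89π² - 5 ≈ 102.48
Since 1.21π² ≈ 11.942 > 5, all λₙ > 0.
The n=1 mode decays slowest → dominates as t → ∞.
Asymptotic: φ ~ c₁ sin(πx/1) e^{-λ₁t} with decay rate λ₁ ≈ 6.942.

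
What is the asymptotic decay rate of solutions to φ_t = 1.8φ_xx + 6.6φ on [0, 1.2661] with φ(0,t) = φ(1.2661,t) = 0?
Eigenvalues: λₙ = 1.8n²π²/1.2661² - 6.6.
First three modes:
  n=1: λ₁ = 1.8π²/1.2661² - 6.6 ≈ 4.482
  n=2: λ₂ = 7.2π²/1.2661² - 6.6 ≈ 37.73
  n=3: λ₃ = 16.2π²/1.2661² - 6.6 ≈ 93.142
Since 1.8π²/1.2661² ≈ 11.082 > 6.6, all λₙ > 0.
The n=1 mode decays slowest → dominates as t → ∞.
Asymptotic: φ ~ c₁ sin(πx/1.2661) e^{-λ₁t} with decay rate λ₁ ≈ 4.482.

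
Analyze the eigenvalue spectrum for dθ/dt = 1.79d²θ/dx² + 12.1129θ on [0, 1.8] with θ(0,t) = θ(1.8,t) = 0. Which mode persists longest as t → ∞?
Eigenvalues: λₙ = 1.79n²π²/1.8² - 12.1129.
First three modes:
  n=1: λ₁ = 1.79π²/1.8² - 12.1129 ≈ -6.66
  n=2: λ₂ = 7.16π²/1.8² - 12.1129 ≈ 9.698
  n=3: λ₃ = 16.11π²/1.8² - 12.1129 ≈ 36.961
Since 1.79π²/1.8² ≈ 5.453 < 12.1129, λ₁ < 0.
The n=1 mode grows fastest (−λₙ is largest for n=1) → dominates.
Asymptotic: θ ~ c₁ sin(πx/1.8) e^{6.66t} (exponential growth at rate −λ₁ ≈ 6.66).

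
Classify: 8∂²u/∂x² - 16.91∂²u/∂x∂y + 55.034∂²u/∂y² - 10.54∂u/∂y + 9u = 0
Elliptic (discriminant = -1475.1399).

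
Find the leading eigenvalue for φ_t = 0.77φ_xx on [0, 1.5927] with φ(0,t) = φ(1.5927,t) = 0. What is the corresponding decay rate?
Eigenvalues: λₙ = 0.77n²π²/1.5927².
First three modes:
  n=1: λ₁ = 0.77π²/1.5927² ≈ 2.996
  n=2: λ₂ = 3.08π²/1.5927² ≈ 11.983 (4× faster decay)
  n=3: λ₃ = 6.93π²/1.5927² ≈ 26.963 (9× faster decay)
As t → ∞, higher modes decay exponentially faster. The n=1 mode dominates: φ ~ c₁ sin(πx/1.5927) e^{-λ₁t}.
Decay rate: λ₁ = 0.77π²/1.5927² ≈ 2.996.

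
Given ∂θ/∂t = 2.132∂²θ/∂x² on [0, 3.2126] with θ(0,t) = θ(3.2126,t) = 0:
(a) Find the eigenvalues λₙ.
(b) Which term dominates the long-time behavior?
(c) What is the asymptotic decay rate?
Eigenvalues: λₙ = 2.132n²π²/3.2126².
First three modes:
  n=1: λ₁ = 2.132π²/3.2126² ≈ 2.039
  n=2: λ₂ = 8.528π²/3.2126² ≈ 8.155 (4× faster decay)
  n=3: λ₃ = 19.188π²/3.2126² ≈ 18.349 (9× faster decay)
As t → ∞, higher modes decay exponentially faster. The n=1 mode dominates: θ ~ c₁ sin(πx/3.2126) e^{-λ₁t}.
Decay rate: λ₁ = 2.132π²/3.2126² ≈ 2.039.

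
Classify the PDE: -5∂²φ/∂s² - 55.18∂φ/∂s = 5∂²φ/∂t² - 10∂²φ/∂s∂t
Rewriting in standard form: -5∂²φ/∂s² + 10∂²φ/∂s∂t - 5∂²φ/∂t² - 55.18∂φ/∂s = 0. A = -5, B = 10, C = -5. Discriminant B² - 4AC = 0. Since 0 = 0, parabolic.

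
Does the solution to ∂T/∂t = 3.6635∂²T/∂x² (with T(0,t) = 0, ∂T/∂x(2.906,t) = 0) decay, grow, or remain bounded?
T → 0. Heat escapes through the Dirichlet boundary.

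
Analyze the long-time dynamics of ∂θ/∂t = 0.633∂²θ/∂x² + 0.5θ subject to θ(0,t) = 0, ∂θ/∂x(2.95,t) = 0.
Long-time behavior: θ grows unboundedly. Reaction dominates diffusion (r=0.5 > κπ²/(4L²)≈0.18); solution grows exponentially.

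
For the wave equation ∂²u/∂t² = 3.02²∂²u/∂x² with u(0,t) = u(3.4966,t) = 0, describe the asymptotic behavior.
u oscillates (no decay). Energy is conserved; the solution oscillates indefinitely as standing waves.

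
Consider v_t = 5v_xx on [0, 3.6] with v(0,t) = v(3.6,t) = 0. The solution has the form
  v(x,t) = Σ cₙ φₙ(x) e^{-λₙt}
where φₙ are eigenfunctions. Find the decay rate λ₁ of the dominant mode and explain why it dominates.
Eigenvalues: λₙ = 5n²π²/3.6².
First three modes:
  n=1: λ₁ = 5π²/3.6² ≈ 3.808
  n=2: λ₂ = 20π²/3.6² ≈ 15.231 (4× faster decay)
  n=3: λ₃ = 45π²/3.6² ≈ 34.269 (9× faster decay)
As t → ∞, higher modes decay exponentially faster. The n=1 mode dominates: v ~ c₁ sin(πx/3.6) e^{-λ₁t}.
Decay rate: λ₁ = 5π²/3.6² ≈ 3.808.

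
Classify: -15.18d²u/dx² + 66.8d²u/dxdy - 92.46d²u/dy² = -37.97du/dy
Rewriting in standard form: -15.18d²u/dx² + 66.8d²u/dxdy - 92.46d²u/dy² + 37.97du/dy = 0. Elliptic (discriminant = -1151.9312).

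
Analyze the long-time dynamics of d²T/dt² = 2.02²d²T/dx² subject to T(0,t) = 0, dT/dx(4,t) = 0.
Long-time behavior: T oscillates (no decay). Energy is conserved; the solution oscillates indefinitely as standing waves.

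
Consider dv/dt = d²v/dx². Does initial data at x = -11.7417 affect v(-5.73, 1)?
Yes, for any finite x. The heat equation has infinite propagation speed, so all initial data affects all points at any t > 0.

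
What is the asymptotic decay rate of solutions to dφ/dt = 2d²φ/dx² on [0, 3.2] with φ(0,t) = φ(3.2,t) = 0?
Eigenvalues: λₙ = 2n²π²/3.2².
First three modes:
  n=1: λ₁ = 2π²/3.2² ≈ 1.928
  n=2: λ₂ = 8π²/3.2² ≈ 7.711 (4× faster decay)
  n=3: λ₃ = 18π²/3.2² ≈ 17.349 (9× faster decay)
As t → ∞, higher modes decay exponentially faster. The n=1 mode dominates: φ ~ c₁ sin(πx/3.2) e^{-λ₁t}.
Decay rate: λ₁ = 2π²/3.2² ≈ 1.928.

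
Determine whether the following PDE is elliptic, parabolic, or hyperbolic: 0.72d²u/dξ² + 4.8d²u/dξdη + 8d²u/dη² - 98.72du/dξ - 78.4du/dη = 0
Coefficients: A = 0.72, B = 4.8, C = 8. B² - 4AC = 0, which is zero, so the equation is parabolic.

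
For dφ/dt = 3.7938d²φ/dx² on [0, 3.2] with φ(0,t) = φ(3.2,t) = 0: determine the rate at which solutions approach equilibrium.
Eigenvalues: λₙ = 3.7938n²π²/3.2².
First three modes:
  n=1: λ₁ = 3.7938π²/3.2² ≈ 3.657
  n=2: λ₂ = 15.1752π²/3.2² ≈ 14.626 (4× faster decay)
  n=3: λ₃ = 34.1442π²/3.2² ≈ 32.909 (9× faster decay)
As t → ∞, higher modes decay exponentially faster. The n=1 mode dominates: φ ~ c₁ sin(πx/3.2) e^{-λ₁t}.
Decay rate: λ₁ = 3.7938π²/3.2² ≈ 3.657.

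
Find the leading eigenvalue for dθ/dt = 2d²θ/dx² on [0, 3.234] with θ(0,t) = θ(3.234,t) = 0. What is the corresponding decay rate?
Eigenvalues: λₙ = 2n²π²/3.234².
First three modes:
  n=1: λ₁ = 2π²/3.234² ≈ 1.887
  n=2: λ₂ = 8π²/3.234² ≈ 7.549 (4× faster decay)
  n=3: λ₃ = 18π²/3.234² ≈ 16.986 (9× faster decay)
As t → ∞, higher modes decay exponentially faster. The n=1 mode dominates: θ ~ c₁ sin(πx/3.234) e^{-λ₁t}.
Decay rate: λ₁ = 2π²/3.234² ≈ 1.887.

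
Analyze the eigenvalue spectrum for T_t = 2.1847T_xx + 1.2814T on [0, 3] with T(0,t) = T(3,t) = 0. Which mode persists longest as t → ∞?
Eigenvalues: λₙ = 2.1847n²π²/3² - 1.2814.
First three modes:
  n=1: λ₁ = 2.1847π²/3² - 1.2814 ≈ 1.114
  n=2: λ₂ = 8.7388π²/3² - 1.2814 ≈ 8.302
  n=3: λ₃ = 19.6623π²/3² - 1.2814 ≈ 20.281
Since 2.1847π²/3² ≈ 2.396 > 1.2814, all λₙ > 0.
The n=1 mode decays slowest → dominates as t → ∞.
Asymptotic: T ~ c₁ sin(πx/3) e^{-λ₁t} with decay rate λ₁ ≈ 1.114.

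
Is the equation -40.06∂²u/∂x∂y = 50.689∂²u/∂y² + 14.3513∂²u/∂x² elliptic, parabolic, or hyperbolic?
Rewriting in standard form: -14.3513∂²u/∂x² - 40.06∂²u/∂x∂y - 50.689∂²u/∂y² = 0. Computing B² - 4AC with A = -14.3513, B = -40.06, C = -50.689: discriminant = -1305.0085828 (negative). Answer: elliptic.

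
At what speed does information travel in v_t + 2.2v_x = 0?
Speed = 2.2. Information travels along x - 2.2t = const (rightward).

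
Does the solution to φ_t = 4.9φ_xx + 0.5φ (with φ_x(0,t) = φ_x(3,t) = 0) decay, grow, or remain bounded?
φ grows unboundedly. With Neumann BCs the constant mode has diffusion eigenvalue 0, so any r > 0 makes it grow like e^(0.5t); solution grows exponentially.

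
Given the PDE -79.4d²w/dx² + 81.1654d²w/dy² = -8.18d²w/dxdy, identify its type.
Rewriting in standard form: -79.4d²w/dx² + 8.18d²w/dxdy + 81.1654d²w/dy² = 0. The second-order coefficients are A = -79.4, B = 8.18, C = 81.1654. Since B² - 4AC = 25845.04344 > 0, this is a hyperbolic PDE.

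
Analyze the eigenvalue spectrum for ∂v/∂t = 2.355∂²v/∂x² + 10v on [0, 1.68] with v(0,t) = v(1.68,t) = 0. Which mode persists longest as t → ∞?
Eigenvalues: λₙ = 2.355n²π²/1.68² - 10.
First three modes:
  n=1: λ₁ = 2.355π²/1.68² - 10 ≈ -1.765
  n=2: λ₂ = 9.42π²/1.68² - 10 ≈ 22.941
  n=3: λ₃ = 21.195π²/1.68² - 10 ≈ 64.116
Since 2.355π²/1.68² ≈ 8.235 < 10, λ₁ < 0.
The n=1 mode grows fastest (−λₙ is largest for n=1) → dominates.
Asymptotic: v ~ c₁ sin(πx/1.68) e^{1.765t} (exponential growth at rate −λ₁ ≈ 1.765).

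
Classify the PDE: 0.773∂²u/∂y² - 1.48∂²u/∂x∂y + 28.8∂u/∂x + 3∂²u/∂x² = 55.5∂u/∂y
Rewriting in standard form: 3∂²u/∂x² - 1.48∂²u/∂x∂y + 0.773∂²u/∂y² + 28.8∂u/∂x - 55.5∂u/∂y = 0. A = 3, B = -1.48, C = 0.773. Discriminant B² - 4AC = -7.0856. Since -7.0856 < 0, elliptic.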